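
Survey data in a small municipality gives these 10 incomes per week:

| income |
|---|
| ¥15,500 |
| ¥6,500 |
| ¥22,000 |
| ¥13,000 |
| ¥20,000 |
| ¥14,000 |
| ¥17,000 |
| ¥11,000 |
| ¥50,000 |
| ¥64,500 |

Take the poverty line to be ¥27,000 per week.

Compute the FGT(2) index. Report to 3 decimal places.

Below the line: ¥6,500, ¥11,000, ¥13,000, ¥14,000, ¥15,500, ¥17,000, ¥20,000, ¥22,000 (q = 8 of N = 10).
Relative gaps: (27000−6500)/27000 = 0.7593; (27000−11000)/27000 = 0.5926; (27000−13000)/27000 = 0.5185; (27000−14000)/27000 = 0.4815; (27000−15500)/27000 = 0.4259; (27000−17000)/27000 = 0.3704; (27000−20000)/27000 = 0.2593; (27000−22000)/27000 = 0.1852.
Squared: 0.5765; 0.3512; 0.2689; 0.2318; 0.1814; 0.1372; 0.0672; 0.0343.
Sum = 1.848422; P₂ = 1.848422 / 10 = 0.185.

0.185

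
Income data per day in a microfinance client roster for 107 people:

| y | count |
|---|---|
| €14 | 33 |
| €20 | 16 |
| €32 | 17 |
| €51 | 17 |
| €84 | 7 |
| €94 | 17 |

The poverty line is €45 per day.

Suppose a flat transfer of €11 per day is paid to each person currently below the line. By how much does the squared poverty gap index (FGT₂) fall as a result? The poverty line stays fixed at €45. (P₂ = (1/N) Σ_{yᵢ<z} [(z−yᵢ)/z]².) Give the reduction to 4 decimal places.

0.1301

Before: below the line — 33×€14, 16×€20, 17×€32; squared poverty gap index (FGT₂) = 0.205774.
After the €11 transfer: below the line — 33×€25, 16×€31, 17×€43; squared poverty gap index (FGT₂) = 0.075708.
Reduction = 0.205774 − 0.075708 = 0.1301.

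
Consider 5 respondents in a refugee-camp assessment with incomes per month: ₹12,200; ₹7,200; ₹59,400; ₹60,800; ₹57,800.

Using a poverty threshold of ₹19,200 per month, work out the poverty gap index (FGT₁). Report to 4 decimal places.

0.1979

Poor units: ₹7,200, ₹12,200 (q = 2 of N = 5).
Relative gaps: (19200−7200)/19200 = 0.6250; (19200−12200)/19200 = 0.3646.
Σ = 0.989583. Dividing by the full population N = 5 gives P₁ = 0.1979.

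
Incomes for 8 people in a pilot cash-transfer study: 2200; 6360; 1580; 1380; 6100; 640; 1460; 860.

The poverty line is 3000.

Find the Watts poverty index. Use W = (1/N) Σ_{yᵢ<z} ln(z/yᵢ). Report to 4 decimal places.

0.6553

Poor units: 640, 860, 1380, 1460, 1580, 2200 (q = 6 of N = 8).
Log gaps: ln(3000/640) = 1.5449; ln(3000/860) = 1.2494; ln(3000/1380) = 0.7765; ln(3000/1460) = 0.7202; ln(3000/1580) = 0.6412; ln(3000/2200) = 0.3102.
W = 5.242382 / 8 = 0.6553.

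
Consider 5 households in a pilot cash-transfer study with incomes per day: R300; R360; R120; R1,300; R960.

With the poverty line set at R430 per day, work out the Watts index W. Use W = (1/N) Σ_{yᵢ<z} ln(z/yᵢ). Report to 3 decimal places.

Poor units: R120, R300, R360 (q = 3 of N = 5).
ln(z/y) terms: ln(430/120) = 1.2763; ln(430/300) = 0.3600; ln(430/360) = 0.1777.
W = 1.813977 / 5 = 0.363.

0.363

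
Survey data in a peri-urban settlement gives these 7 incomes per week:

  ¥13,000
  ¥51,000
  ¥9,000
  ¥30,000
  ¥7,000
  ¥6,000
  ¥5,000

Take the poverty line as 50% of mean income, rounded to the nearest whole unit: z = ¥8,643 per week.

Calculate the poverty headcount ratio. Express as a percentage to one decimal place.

42.9%

3 of the 7 respondents have income below ¥8,643.
H = 3/7 = 42.9%.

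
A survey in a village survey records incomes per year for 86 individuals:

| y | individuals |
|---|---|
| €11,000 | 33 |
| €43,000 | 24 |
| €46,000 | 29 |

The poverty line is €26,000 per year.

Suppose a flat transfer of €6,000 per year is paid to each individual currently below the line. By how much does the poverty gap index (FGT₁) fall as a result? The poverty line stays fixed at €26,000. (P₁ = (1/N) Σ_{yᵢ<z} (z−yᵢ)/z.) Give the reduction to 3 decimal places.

0.089

Before: below the line — 33×€11,000; poverty gap index (FGT₁) = 0.22138.
After the €6,000 transfer: below the line — 33×€17,000; poverty gap index (FGT₁) = 0.13283.
Reduction = 0.22138 − 0.13283 = 0.089.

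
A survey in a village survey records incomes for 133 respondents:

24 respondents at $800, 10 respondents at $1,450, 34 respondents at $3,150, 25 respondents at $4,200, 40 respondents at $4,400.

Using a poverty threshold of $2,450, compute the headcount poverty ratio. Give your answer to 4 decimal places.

0.2556

34 of the 133 respondents have income below $2,450.
H = 34/133 = 0.2556.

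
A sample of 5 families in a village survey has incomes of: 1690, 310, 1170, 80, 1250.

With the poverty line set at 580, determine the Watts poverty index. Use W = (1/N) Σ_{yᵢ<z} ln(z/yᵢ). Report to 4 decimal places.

Below the line: 80, 310 (q = 2 of N = 5).
Log shortfalls: ln(580/80) = 1.9810; ln(580/310) = 0.6265.
W = 2.607457 / 5 = 0.5215.

0.5215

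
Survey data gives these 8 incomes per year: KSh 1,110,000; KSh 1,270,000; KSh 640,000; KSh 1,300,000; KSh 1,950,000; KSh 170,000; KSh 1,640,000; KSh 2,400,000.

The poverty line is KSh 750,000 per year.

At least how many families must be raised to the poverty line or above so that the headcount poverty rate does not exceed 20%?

1

Currently q = 2 of N = 8 are below the line (H = 0.250).
A headcount ratio of at most 20% allows at most ⌊0.20 × 8⌋ = 1 poor families.
So at least 2 − 1 = 1 must be lifted.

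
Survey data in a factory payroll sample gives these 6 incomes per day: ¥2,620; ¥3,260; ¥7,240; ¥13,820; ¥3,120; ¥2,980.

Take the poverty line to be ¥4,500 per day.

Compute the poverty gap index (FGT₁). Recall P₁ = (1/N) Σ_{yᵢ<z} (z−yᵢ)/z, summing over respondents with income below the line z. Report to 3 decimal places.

Poor units: ¥2,620, ¥2,980, ¥3,120, ¥3,260 (q = 4 of N = 6).
Shortfall ratios: (4500−2620)/4500 = 0.4178; (4500−2980)/4500 = 0.3378; (4500−3120)/4500 = 0.3067; (4500−3260)/4500 = 0.2756.
Σ = 1.337778. Dividing by the full population N = 6 gives P₁ = 0.223.

0.223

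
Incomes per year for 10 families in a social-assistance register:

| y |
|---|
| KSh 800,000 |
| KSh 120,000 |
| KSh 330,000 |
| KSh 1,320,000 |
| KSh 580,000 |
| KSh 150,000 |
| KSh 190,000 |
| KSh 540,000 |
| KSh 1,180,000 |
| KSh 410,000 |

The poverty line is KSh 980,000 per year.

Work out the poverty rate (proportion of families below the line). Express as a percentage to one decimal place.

80.0%

8 of the 10 families have income below KSh 980,000.
H = 8/10 = 80.0%.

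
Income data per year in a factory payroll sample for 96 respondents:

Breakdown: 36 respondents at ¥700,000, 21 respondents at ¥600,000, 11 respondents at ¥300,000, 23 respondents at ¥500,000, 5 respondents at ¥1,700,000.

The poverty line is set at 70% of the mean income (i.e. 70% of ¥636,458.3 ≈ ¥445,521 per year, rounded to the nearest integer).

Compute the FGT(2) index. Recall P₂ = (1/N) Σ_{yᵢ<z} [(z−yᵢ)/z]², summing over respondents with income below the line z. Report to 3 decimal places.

0.012

Below z: 11×¥300,000 (q = 11 of N = 96).
Shortfall ratios: (445521−300000)/445521 = 0.3266 (×11).
Squared: 0.1067 (×11).
Sum = 1.173566; P₂ = 1.173566 / 96 = 0.012.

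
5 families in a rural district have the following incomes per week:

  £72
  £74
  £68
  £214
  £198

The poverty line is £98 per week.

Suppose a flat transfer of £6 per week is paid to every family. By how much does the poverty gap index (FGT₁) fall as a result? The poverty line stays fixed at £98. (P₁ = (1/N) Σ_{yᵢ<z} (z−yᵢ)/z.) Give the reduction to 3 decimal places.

0.037

Before: below the line — £68, £72, £74; poverty gap index (FGT₁) = 0.16327.
After the £6 transfer: below the line — £74, £78, £80; poverty gap index (FGT₁) = 0.12653.
Reduction = 0.16327 − 0.12653 = 0.037.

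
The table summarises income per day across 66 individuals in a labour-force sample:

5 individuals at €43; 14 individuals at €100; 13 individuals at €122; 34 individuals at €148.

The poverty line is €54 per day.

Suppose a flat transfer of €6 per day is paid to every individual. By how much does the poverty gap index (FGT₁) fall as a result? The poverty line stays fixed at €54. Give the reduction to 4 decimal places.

0.0084

Before: below the line — 5×€43; poverty gap index (FGT₁) = 0.015432.
After the €6 transfer: below the line — 5×€49; poverty gap index (FGT₁) = 0.007015.
Reduction = 0.015432 − 0.007015 = 0.0084.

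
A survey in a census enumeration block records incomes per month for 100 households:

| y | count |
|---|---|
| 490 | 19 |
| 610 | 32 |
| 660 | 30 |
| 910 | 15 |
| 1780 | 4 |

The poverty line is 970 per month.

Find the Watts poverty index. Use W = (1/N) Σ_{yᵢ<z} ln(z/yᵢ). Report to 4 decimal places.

Incomes under z: 19×490, 32×610, 30×660, 15×910 (q = 96 of N = 100).
ln(z/y) terms: ln(970/490) = 0.6829 (×19); ln(970/610) = 0.4638 (×32); ln(970/660) = 0.3851 (×30); ln(970/910) = 0.0639 (×15).
W = 40.327170 / 100 = 0.4033.

0.4033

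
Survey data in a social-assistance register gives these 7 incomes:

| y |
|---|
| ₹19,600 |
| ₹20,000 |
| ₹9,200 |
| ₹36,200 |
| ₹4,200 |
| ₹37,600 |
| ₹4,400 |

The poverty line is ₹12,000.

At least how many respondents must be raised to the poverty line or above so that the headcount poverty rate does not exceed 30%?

3 of the 7 respondents are poor, so H = 3/7 = 0.429.
A headcount ratio of at most 30% allows at most ⌊0.30 × 7⌋ = 2 poor respondents.
So at least 3 − 2 = 1 must be lifted.

1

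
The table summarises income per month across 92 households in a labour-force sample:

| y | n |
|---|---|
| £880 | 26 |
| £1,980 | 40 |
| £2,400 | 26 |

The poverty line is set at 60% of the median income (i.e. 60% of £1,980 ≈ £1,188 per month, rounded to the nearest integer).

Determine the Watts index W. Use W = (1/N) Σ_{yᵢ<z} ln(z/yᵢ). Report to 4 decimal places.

0.0848

Below the line: 26×£880 (q = 26 of N = 92).
Log gaps: ln(1188/880) = 0.3001 (×26).
W = 7.802719 / 92 = 0.0848.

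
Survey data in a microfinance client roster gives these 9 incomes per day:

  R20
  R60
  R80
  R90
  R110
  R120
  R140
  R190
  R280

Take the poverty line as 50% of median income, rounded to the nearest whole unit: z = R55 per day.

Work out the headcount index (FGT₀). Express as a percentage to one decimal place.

11.1%

1 of the 9 respondents have income below R55.
H = 1/9 = 11.1%.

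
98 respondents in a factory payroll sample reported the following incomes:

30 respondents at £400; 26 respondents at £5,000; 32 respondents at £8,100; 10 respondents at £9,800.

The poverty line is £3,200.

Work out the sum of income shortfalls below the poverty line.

Below z: 30×£400 (q = 30 of N = 98).
Individual gaps: 30×(3200−400) = 84000.
Aggregate gap = £84,000.

£84,000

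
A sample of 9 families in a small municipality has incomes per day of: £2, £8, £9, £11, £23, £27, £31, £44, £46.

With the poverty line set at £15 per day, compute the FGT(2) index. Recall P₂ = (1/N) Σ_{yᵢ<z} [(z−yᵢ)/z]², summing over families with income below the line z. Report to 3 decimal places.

0.133

Incomes under z: £2, £8, £9, £11 (q = 4 of N = 9).
Relative gaps: (15−2)/15 = 0.8667; (15−8)/15 = 0.4667; (15−9)/15 = 0.4000; (15−11)/15 = 0.2667.
Squared: 0.7511; 0.2178; 0.1600; 0.0711.
Sum = 1.200000; P₂ = 1.200000 / 9 = 0.133.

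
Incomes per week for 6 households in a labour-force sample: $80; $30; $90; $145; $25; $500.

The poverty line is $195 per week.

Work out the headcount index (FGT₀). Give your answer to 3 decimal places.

0.833

5 of the 6 households have income below $195.
H = 5/6 = 0.833.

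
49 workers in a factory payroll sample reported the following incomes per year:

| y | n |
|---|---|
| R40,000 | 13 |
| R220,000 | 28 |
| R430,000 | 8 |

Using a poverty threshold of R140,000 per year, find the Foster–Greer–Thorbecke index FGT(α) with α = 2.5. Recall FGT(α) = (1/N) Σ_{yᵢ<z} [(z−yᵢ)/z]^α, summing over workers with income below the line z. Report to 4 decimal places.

Below the line: 13×R40,000 (q = 13 of N = 49).
Shortfall ratios: (140000−40000)/140000 = 0.7143 (×13).
Raised to α = 2.5: 0.43120 (×13).
Sum = 5.605615; FGT(2.5) = 5.605615 / 49 = 0.1144.

0.1144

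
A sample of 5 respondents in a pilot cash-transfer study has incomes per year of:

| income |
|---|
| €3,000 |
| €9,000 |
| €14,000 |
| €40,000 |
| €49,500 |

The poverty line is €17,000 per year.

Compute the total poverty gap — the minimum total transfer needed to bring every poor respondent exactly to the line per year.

€25,000

Below z: €3,000, €9,000, €14,000 (q = 3 of N = 5).
Individual gaps: 17000−3000 = 14000; 17000−9000 = 8000; 17000−14000 = 3000.
Aggregate gap = €25,000.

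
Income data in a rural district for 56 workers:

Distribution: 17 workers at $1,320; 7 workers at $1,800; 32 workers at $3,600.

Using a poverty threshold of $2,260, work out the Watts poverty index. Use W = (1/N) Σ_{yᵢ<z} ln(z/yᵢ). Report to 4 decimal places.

Incomes under z: 17×$1,320, 7×$1,800 (q = 24 of N = 56).
Log shortfalls: ln(2260/1320) = 0.5377 (×17); ln(2260/1800) = 0.2276 (×7).
W = 10.734509 / 56 = 0.1917.

0.1917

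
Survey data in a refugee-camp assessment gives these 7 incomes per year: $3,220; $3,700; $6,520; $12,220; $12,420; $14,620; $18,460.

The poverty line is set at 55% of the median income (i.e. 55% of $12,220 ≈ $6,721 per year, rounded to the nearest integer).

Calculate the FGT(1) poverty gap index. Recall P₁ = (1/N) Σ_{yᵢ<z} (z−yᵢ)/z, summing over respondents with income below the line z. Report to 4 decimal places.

0.1429

Below z: $3,220, $3,700, $6,520 (q = 3 of N = 7).
Normalized shortfalls: (6721−3220)/6721 = 0.5209; (6721−3700)/6721 = 0.4495; (6721−6520)/6721 = 0.0299.
Σ = 1.000298. Dividing by the full population N = 7 gives P₁ = 0.1429.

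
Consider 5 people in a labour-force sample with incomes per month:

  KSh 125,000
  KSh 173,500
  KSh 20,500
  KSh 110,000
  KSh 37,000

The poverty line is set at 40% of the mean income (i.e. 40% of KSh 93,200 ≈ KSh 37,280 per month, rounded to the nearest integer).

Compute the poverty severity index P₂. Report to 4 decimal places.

Below z: KSh 20,500, KSh 37,000 (q = 2 of N = 5).
Relative gaps: (37280−20500)/37280 = 0.4501; (37280−37000)/37280 = 0.0075.
Squared: 0.2026; 0.0001.
Sum = 0.202653; P₂ = 0.202653 / 5 = 0.0405.

0.0405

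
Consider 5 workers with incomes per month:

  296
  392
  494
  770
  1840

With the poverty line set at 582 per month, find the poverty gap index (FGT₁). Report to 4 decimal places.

Poor units: 296, 392, 494 (q = 3 of N = 5).
Normalized shortfalls: (582−296)/582 = 0.4914; (582−392)/582 = 0.3265; (582−494)/582 = 0.1512.
Sum of shortfalls = 0.969072; P₁ averages over all N: 0.969072 / 5 = 0.1938.

0.1938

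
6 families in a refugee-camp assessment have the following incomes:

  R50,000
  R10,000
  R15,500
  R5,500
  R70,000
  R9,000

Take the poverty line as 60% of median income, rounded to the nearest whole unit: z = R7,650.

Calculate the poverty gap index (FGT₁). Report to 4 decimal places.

Incomes under z: R5,500 (q = 1 of N = 6).
Relative gaps: (7650−5500)/7650 = 0.2810.
Σ = 0.281046. Dividing by the full population N = 6 gives P₁ = 0.0468.

0.0468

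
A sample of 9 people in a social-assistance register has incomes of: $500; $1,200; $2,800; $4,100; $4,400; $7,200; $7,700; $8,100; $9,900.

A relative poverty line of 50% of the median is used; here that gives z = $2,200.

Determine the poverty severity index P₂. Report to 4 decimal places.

0.0893

Below z: $500, $1,200 (q = 2 of N = 9).
Gap ratios (z−y)/z: (2200−500)/2200 = 0.7727; (2200−1200)/2200 = 0.4545.
Squared: 0.5971; 0.2066.
Sum = 0.803719; P₂ = 0.803719 / 9 = 0.0893.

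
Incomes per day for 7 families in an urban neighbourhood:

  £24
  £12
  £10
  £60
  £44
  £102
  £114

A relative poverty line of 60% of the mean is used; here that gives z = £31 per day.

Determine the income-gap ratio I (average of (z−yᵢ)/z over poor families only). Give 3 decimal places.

Below z: £10, £12, £24 (q = 3 of N = 7).
Relative gaps: 0.6774, 0.6129, 0.2258; sum = 1.516129.
The income-gap ratio divides by q (the poor only): 1.516129 / 3 = 0.505.

0.505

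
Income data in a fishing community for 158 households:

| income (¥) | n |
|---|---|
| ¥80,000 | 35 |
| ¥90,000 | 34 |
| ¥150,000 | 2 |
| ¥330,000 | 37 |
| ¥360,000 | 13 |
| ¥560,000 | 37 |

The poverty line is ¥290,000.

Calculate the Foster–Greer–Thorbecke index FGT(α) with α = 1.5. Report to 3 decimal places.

Incomes under z: 35×¥80,000, 34×¥90,000, 2×¥150,000 (q = 71 of N = 158).
Relative gaps: (290000−80000)/290000 = 0.7241 (×35); (290000−90000)/290000 = 0.6897 (×34); (290000−150000)/290000 = 0.4828 (×2).
Raised to α = 1.5: 0.61621 (×35); 0.57273 (×34); 0.33542 (×2).
Sum = 41.711092; FGT(1.5) = 41.711092 / 158 = 0.264.

0.264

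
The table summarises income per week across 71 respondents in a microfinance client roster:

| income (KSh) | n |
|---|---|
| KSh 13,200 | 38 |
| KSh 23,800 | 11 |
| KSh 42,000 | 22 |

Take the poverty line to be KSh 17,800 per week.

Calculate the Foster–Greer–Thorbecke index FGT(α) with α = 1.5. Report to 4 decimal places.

0.0703

Poor units: 38×KSh 13,200 (q = 38 of N = 71).
Normalized shortfalls: (17800−13200)/17800 = 0.2584 (×38).
Raised to α = 1.5: 0.13137 (×38).
Sum = 4.992181; FGT(1.5) = 4.992181 / 71 = 0.0703.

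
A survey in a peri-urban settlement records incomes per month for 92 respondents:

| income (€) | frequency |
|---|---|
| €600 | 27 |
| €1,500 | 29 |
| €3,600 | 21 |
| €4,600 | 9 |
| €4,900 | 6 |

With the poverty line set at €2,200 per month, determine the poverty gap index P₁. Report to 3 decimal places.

0.314

Below z: 27×€600, 29×€1,500 (q = 56 of N = 92).
Relative gaps: (2200−600)/2200 = 0.7273 (×27); (2200−1500)/2200 = 0.3182 (×29).
Sum of shortfalls = 28.863636; P₁ averages over all N: 28.863636 / 92 = 0.314.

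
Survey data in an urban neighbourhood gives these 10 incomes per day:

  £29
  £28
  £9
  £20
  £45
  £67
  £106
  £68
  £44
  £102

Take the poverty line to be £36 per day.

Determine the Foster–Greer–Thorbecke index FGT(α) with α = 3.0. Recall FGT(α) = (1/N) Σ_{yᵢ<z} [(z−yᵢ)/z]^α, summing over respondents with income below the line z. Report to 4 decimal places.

Incomes under z: £9, £20, £28, £29 (q = 4 of N = 10).
Relative gaps: (36−9)/36 = 0.7500; (36−20)/36 = 0.4444; (36−28)/36 = 0.2222; (36−29)/36 = 0.1944.
Raised to α = 3.0: 0.42188; 0.08779; 0.01097; 0.00735.
Sum = 0.527992; FGT(3.0) = 0.527992 / 10 = 0.0528.

0.0528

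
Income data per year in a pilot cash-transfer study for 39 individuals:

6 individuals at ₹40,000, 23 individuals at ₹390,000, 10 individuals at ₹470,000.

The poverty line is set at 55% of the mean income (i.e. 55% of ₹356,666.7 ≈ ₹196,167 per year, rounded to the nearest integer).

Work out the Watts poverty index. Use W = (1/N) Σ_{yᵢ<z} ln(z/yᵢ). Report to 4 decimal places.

0.2446

Below z: 6×₹40,000 (q = 6 of N = 39).
Log gaps: ln(196167/40000) = 1.5901 (×6).
W = 9.540521 / 39 = 0.2446.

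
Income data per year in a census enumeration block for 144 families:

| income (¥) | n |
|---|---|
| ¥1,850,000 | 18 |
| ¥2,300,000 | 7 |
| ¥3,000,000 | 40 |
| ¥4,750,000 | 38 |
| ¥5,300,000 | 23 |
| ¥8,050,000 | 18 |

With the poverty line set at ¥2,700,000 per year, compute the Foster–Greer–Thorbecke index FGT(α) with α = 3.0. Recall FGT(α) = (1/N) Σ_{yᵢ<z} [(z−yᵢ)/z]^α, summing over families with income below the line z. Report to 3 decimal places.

0.004

Below z: 18×¥1,850,000, 7×¥2,300,000 (q = 25 of N = 144).
Normalized shortfalls: (2700000−1850000)/2700000 = 0.3148 (×18); (2700000−2300000)/2700000 = 0.1481 (×7).
Raised to α = 3.0: 0.03120 (×18); 0.00325 (×7).
Sum = 0.584375; FGT(3.0) = 0.584375 / 144 = 0.004.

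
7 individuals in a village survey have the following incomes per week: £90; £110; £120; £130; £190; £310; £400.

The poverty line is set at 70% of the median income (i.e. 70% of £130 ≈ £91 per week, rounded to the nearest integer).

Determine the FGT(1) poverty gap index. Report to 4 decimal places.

Below z: £90 (q = 1 of N = 7).
Gap ratios (z−y)/z: (91−90)/91 = 0.0110.
Σ = 0.010989. Dividing by the full population N = 7 gives P₁ = 0.0016.

0.0016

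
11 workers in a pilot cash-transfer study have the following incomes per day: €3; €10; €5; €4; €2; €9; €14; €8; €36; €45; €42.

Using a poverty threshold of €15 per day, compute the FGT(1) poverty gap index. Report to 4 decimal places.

0.3939

Below z: €2, €3, €4, €5, €8, €9, €10, €14 (q = 8 of N = 11).
Gap ratios (z−y)/z: (15−2)/15 = 0.8667; (15−3)/15 = 0.8000; (15−4)/15 = 0.7333; (15−5)/15 = 0.6667; (15−8)/15 = 0.4667; (15−9)/15 = 0.4000; (15−10)/15 = 0.3333; (15−14)/15 = 0.0667.
Sum of shortfalls = 4.333333; P₁ averages over all N: 4.333333 / 11 = 0.3939.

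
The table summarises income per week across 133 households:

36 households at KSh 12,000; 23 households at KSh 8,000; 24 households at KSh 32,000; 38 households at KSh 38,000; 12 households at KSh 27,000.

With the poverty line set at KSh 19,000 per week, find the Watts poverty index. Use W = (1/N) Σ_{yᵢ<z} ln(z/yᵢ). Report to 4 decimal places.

0.2740

Below the line: 23×KSh 8,000, 36×KSh 12,000 (q = 59 of N = 133).
Log gaps: ln(19000/8000) = 0.8650 (×23); ln(19000/12000) = 0.4595 (×36).
W = 36.438105 / 133 = 0.2740.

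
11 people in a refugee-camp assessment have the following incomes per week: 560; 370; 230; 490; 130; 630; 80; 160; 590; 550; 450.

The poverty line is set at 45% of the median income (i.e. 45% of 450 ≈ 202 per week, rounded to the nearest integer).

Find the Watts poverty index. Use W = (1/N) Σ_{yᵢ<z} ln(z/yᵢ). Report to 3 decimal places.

Incomes under z: 80, 130, 160 (q = 3 of N = 11).
Log shortfalls: ln(202/80) = 0.9262; ln(202/130) = 0.4407; ln(202/160) = 0.2331.
W = 1.600068 / 11 = 0.145.

0.145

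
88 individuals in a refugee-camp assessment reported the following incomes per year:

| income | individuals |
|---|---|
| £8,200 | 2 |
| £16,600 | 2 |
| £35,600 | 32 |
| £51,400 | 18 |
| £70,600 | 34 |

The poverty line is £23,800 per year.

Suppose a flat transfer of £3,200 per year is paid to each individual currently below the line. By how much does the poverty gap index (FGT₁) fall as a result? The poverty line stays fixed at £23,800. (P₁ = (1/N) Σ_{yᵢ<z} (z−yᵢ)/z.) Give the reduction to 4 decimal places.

0.0061

Before: below the line — 2×£8,200, 2×£16,600; poverty gap index (FGT₁) = 0.021772.
After the £3,200 transfer: below the line — 2×£11,400, 2×£19,800; poverty gap index (FGT₁) = 0.015661.
Reduction = 0.021772 − 0.015661 = 0.0061.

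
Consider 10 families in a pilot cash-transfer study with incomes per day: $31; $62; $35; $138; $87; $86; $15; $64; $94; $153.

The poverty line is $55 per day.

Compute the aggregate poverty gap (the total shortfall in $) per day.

Poor units: $15, $31, $35 (q = 3 of N = 10).
Individual gaps: 55−15 = 40; 55−31 = 24; 55−35 = 20.
Aggregate gap = $84.

$84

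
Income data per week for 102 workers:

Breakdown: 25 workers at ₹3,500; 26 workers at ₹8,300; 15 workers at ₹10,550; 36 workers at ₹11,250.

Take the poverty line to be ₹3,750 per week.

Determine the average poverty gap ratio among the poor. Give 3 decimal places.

0.067

Below the line: 25×₹3,500 (q = 25 of N = 102).
Relative gaps: 0.0667 (×25); sum = 1.666667.
The income-gap ratio divides by q (the poor only): 1.666667 / 25 = 0.067.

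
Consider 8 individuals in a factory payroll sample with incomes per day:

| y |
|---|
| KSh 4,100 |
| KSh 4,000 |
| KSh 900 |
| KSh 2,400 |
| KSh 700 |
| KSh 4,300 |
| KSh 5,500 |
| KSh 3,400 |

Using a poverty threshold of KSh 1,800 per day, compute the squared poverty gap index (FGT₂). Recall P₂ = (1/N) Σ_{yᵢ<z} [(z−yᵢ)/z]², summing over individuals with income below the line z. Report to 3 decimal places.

Below z: KSh 700, KSh 900 (q = 2 of N = 8).
Gap ratios (z−y)/z: (1800−700)/1800 = 0.6111; (1800−900)/1800 = 0.5000.
Squared: 0.3735; 0.2500.
Sum = 0.623457; P₂ = 0.623457 / 8 = 0.078.

0.078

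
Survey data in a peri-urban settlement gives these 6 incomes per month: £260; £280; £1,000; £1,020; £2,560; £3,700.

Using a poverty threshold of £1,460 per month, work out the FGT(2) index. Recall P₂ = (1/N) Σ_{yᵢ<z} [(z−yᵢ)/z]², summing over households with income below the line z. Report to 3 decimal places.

0.253

Poor units: £260, £280, £1,000, £1,020 (q = 4 of N = 6).
Normalized shortfalls: (1460−260)/1460 = 0.8219; (1460−280)/1460 = 0.8082; (1460−1000)/1460 = 0.3151; (1460−1020)/1460 = 0.3014.
Squared: 0.6755; 0.6532; 0.0993; 0.0908.
Sum = 1.518859; P₂ = 1.518859 / 6 = 0.253.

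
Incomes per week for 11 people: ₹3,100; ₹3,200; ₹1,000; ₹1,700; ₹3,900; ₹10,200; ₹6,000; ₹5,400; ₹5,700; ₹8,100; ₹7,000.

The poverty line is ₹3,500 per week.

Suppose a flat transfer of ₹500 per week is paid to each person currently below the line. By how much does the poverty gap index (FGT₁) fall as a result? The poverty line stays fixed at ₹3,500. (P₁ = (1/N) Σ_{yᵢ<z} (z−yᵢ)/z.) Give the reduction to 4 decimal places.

Before: below the line — ₹1,000, ₹1,700, ₹3,100, ₹3,200; poverty gap index (FGT₁) = 0.129870.
After the ₹500 transfer: below the line — ₹1,500, ₹2,200; poverty gap index (FGT₁) = 0.085714.
Reduction = 0.129870 − 0.085714 = 0.0442.

0.0442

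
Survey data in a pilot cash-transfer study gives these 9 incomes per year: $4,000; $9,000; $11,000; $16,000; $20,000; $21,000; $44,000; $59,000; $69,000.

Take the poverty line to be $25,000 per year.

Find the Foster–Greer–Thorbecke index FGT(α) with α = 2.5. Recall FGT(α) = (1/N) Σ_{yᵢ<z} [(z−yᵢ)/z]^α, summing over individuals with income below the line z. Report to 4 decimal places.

0.1461

Below z: $4,000, $9,000, $11,000, $16,000, $20,000, $21,000 (q = 6 of N = 9).
Shortfall ratios: (25000−4000)/25000 = 0.8400; (25000−9000)/25000 = 0.6400; (25000−11000)/25000 = 0.5600; (25000−16000)/25000 = 0.3600; (25000−20000)/25000 = 0.2000; (25000−21000)/25000 = 0.1600.
Raised to α = 2.5: 0.64669; 0.32768; 0.23468; 0.07776; 0.01789; 0.01024.
Sum = 1.314938; FGT(2.5) = 1.314938 / 9 = 0.1461.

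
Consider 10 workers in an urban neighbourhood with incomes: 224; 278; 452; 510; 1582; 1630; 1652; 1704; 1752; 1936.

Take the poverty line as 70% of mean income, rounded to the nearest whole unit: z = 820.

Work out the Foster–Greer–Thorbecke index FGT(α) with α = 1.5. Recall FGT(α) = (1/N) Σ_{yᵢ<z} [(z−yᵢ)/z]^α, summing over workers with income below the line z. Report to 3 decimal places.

0.169

Incomes under z: 224, 278, 452, 510 (q = 4 of N = 10).
Relative gaps: (820−224)/820 = 0.7268; (820−278)/820 = 0.6610; (820−452)/820 = 0.4488; (820−510)/820 = 0.3780.
Raised to α = 1.5: 0.61965; 0.53738; 0.30064; 0.23245.
Sum = 1.690118; FGT(1.5) = 1.690118 / 10 = 0.169.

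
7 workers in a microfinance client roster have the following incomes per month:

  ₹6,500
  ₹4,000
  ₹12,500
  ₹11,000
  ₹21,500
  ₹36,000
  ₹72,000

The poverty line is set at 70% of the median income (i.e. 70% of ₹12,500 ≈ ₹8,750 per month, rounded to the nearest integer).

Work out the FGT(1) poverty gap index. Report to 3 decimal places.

Below z: ₹4,000, ₹6,500 (q = 2 of N = 7).
Relative gaps: (8750−4000)/8750 = 0.5429; (8750−6500)/8750 = 0.2571.
Sum of shortfalls = 0.800000; P₁ averages over all N: 0.800000 / 7 = 0.114.

0.114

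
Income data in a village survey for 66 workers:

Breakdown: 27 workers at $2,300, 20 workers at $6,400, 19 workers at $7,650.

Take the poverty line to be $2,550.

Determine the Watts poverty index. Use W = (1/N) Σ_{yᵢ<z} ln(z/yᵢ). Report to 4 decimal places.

0.0422

Below z: 27×$2,300 (q = 27 of N = 66).
Log shortfalls: ln(2550/2300) = 0.1032 (×27).
W = 2.785974 / 66 = 0.0422.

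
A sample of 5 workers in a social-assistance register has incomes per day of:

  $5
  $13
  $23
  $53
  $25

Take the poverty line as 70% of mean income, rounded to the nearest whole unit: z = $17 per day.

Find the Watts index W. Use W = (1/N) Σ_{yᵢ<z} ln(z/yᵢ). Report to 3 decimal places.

0.298

Incomes under z: $5, $13 (q = 2 of N = 5).
Log shortfalls: ln(17/5) = 1.2238; ln(17/13) = 0.2683.
W = 1.492039 / 5 = 0.298.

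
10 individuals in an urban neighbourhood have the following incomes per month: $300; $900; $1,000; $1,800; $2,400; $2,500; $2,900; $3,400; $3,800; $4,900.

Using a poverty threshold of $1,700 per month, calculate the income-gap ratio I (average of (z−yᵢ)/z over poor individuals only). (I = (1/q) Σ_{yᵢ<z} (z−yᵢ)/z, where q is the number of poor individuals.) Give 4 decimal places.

0.5686

Poor units: $300, $900, $1,000 (q = 3 of N = 10).
Shortfall ratios (z−y)/z: 0.8235, 0.4706, 0.4118; sum = 1.705882.
I averages over the q = 3 poor units only: 1.705882 / 3 = 0.5686.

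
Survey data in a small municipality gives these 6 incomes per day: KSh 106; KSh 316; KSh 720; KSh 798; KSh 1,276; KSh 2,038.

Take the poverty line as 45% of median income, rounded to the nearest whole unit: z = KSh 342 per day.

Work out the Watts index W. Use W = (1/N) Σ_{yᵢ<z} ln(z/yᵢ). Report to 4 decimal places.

Below z: KSh 106, KSh 316 (q = 2 of N = 6).
ln(z/y) terms: ln(342/106) = 1.1714; ln(342/316) = 0.0791.
W = 1.250440 / 6 = 0.2084.

0.2084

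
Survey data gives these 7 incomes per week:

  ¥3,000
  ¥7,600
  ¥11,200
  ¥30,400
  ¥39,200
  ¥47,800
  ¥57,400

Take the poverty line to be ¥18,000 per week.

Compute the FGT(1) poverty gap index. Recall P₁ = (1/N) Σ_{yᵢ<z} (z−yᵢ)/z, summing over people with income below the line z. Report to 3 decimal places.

Incomes under z: ¥3,000, ¥7,600, ¥11,200 (q = 3 of N = 7).
Shortfall ratios: (18000−3000)/18000 = 0.8333; (18000−7600)/18000 = 0.5778; (18000−11200)/18000 = 0.3778.
Σ = 1.788889. Dividing by the full population N = 7 gives P₁ = 0.256.

0.256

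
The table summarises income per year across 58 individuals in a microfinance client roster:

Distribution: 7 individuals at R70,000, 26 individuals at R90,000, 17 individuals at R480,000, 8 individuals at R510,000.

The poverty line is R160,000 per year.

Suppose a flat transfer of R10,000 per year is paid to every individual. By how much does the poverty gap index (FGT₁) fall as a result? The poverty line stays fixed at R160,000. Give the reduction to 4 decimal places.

0.0356

Before: below the line — 7×R70,000, 26×R90,000; poverty gap index (FGT₁) = 0.264009.
After the R10,000 transfer: below the line — 7×R80,000, 26×R100,000; poverty gap index (FGT₁) = 0.228448.
Reduction = 0.264009 − 0.228448 = 0.0356.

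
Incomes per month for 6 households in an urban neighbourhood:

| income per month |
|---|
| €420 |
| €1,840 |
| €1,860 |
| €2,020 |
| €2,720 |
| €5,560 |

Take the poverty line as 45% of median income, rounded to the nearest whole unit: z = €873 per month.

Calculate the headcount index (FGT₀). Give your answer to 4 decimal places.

0.1667

1 of the 6 households have income below €873.
H = 1/6 = 0.1667.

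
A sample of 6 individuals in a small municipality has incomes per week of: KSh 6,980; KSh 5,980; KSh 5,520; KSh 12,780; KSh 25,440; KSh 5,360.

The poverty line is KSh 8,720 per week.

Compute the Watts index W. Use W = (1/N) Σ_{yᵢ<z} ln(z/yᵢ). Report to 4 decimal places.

Below the line: KSh 5,360, KSh 5,520, KSh 5,980, KSh 6,980 (q = 4 of N = 6).
Log gaps: ln(8720/5360) = 0.4867; ln(8720/5520) = 0.4572; ln(8720/5980) = 0.3772; ln(8720/6980) = 0.2226.
W = 1.543666 / 6 = 0.2573.

0.2573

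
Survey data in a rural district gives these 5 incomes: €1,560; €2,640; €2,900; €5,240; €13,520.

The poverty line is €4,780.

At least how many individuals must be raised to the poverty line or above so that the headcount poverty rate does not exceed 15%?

3

3 of the 5 individuals are poor, so H = 3/5 = 0.600.
A headcount ratio of at most 15% allows at most ⌊0.15 × 5⌋ = 0 poor individuals.
So at least 3 − 0 = 3 must be lifted.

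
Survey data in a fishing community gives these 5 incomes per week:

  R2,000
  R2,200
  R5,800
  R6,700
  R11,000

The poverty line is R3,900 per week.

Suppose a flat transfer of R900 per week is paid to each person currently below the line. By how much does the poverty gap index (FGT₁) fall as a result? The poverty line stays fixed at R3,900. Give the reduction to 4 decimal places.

0.0923

Before: below the line — R2,000, R2,200; poverty gap index (FGT₁) = 0.184615.
After the R900 transfer: below the line — R2,900, R3,100; poverty gap index (FGT₁) = 0.092308.
Reduction = 0.184615 − 0.092308 = 0.0923.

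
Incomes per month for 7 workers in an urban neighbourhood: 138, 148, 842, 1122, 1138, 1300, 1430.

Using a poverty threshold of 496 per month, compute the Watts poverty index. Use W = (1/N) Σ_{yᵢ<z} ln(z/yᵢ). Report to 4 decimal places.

Below the line: 138, 148 (q = 2 of N = 7).
ln(z/y) terms: ln(496/138) = 1.2793; ln(496/148) = 1.2094.
W = 2.488686 / 7 = 0.3555.

0.3555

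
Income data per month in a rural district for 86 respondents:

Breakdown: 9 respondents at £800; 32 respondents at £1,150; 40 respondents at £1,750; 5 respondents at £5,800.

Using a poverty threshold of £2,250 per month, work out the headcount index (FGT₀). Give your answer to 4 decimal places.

0.9419

81 of the 86 respondents have income below £2,250.
H = 81/86 = 0.9419.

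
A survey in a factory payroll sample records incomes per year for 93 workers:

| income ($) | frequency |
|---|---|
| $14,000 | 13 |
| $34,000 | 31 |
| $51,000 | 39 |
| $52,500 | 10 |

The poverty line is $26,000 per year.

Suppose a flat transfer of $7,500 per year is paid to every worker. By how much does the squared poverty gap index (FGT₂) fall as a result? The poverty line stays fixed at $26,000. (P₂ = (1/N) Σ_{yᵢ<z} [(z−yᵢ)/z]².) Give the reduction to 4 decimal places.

0.0256

Before: below the line — 13×$14,000; squared poverty gap index (FGT₂) = 0.029777.
After the $7,500 transfer: below the line — 13×$21,500; squared poverty gap index (FGT₂) = 0.004187.
Reduction = 0.029777 − 0.004187 = 0.0256.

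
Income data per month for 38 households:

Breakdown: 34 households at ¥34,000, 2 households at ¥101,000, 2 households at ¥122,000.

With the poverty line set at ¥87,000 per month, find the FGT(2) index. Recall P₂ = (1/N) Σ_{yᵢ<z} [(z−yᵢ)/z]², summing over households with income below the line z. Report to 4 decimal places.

Poor units: 34×¥34,000 (q = 34 of N = 38).
Normalized shortfalls: (87000−34000)/87000 = 0.6092 (×34).
Squared: 0.3711 (×34).
Sum = 12.618047; P₂ = 12.618047 / 38 = 0.3321.

0.3321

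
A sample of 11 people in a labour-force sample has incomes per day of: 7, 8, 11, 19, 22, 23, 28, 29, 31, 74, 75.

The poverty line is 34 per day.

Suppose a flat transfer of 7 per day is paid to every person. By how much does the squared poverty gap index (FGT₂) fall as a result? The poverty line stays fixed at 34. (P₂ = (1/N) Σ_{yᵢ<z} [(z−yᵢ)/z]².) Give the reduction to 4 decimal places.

Before: below the line — 7, 8, 11, 19, 22, 23, 28, 29, 31; squared poverty gap index (FGT₂) = 0.196131.
After the 7 transfer: below the line — 14, 15, 18, 26, 29, 30; squared poverty gap index (FGT₂) = 0.088235.
Reduction = 0.196131 − 0.088235 = 0.1079.

0.1079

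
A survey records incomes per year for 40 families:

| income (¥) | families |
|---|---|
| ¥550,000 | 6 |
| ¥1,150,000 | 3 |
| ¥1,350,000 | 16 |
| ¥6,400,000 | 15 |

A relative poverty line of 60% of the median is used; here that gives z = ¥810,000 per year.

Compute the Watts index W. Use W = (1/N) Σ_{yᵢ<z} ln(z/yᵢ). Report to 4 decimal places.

0.0581

Incomes under z: 6×¥550,000 (q = 6 of N = 40).
ln(z/y) terms: ln(810000/550000) = 0.3871 (×6).
W = 2.322696 / 40 = 0.0581.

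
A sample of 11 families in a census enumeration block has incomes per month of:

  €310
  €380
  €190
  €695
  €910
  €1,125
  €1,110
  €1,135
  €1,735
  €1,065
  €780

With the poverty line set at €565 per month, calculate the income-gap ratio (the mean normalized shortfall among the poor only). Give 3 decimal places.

0.481

Below the line: €190, €310, €380 (q = 3 of N = 11).
Shortfall ratios (z−y)/z: 0.6637, 0.4513, 0.3274; sum = 1.442478.
The income-gap ratio divides by q (the poor only): 1.442478 / 3 = 0.481.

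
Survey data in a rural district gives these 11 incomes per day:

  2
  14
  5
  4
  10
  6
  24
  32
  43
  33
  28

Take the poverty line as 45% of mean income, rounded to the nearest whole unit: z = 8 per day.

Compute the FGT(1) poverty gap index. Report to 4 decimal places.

0.1705

Poor units: 2, 4, 5, 6 (q = 4 of N = 11).
Relative gaps: (8−2)/8 = 0.7500; (8−4)/8 = 0.5000; (8−5)/8 = 0.3750; (8−6)/8 = 0.2500.
Sum of shortfalls = 1.875000; P₁ averages over all N: 1.875000 / 11 = 0.1705.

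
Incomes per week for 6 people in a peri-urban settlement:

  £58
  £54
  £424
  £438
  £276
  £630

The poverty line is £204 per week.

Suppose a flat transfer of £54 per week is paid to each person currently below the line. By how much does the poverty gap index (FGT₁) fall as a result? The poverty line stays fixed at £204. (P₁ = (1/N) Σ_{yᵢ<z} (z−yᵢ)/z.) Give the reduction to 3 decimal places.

0.088

Before: below the line — £54, £58; poverty gap index (FGT₁) = 0.24183.
After the £54 transfer: below the line — £108, £112; poverty gap index (FGT₁) = 0.15359.
Reduction = 0.24183 − 0.15359 = 0.088.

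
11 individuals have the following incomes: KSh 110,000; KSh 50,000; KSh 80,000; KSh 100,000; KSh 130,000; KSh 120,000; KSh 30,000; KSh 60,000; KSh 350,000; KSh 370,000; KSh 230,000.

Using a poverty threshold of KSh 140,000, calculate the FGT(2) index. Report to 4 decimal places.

0.1540

Below the line: KSh 30,000, KSh 50,000, KSh 60,000, KSh 80,000, KSh 100,000, KSh 110,000, KSh 120,000, KSh 130,000 (q = 8 of N = 11).
Shortfall ratios: (140000−30000)/140000 = 0.7857; (140000−50000)/140000 = 0.6429; (140000−60000)/140000 = 0.5714; (140000−80000)/140000 = 0.4286; (140000−100000)/140000 = 0.2857; (140000−110000)/140000 = 0.2143; (140000−120000)/140000 = 0.1429; (140000−130000)/140000 = 0.0714.
Squared: 0.6173; 0.4133; 0.3265; 0.1837; 0.0816; 0.0459; 0.0204; 0.0051.
Sum = 1.693878; P₂ = 1.693878 / 11 = 0.1540.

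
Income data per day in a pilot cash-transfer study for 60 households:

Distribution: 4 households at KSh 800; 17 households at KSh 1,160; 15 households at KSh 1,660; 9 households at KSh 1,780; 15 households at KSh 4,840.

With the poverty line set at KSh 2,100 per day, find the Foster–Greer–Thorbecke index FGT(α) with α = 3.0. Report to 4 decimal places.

Below z: 4×KSh 800, 17×KSh 1,160, 15×KSh 1,660, 9×KSh 1,780 (q = 45 of N = 60).
Normalized shortfalls: (2100−800)/2100 = 0.6190 (×4); (2100−1160)/2100 = 0.4476 (×17); (2100−1660)/2100 = 0.2095 (×15); (2100−1780)/2100 = 0.1524 (×9).
Raised to α = 3.0: 0.23723 (×4); 0.08969 (×17); 0.00920 (×15); 0.00354 (×9).
Sum = 2.643408; FGT(3.0) = 2.643408 / 60 = 0.0441.

0.0441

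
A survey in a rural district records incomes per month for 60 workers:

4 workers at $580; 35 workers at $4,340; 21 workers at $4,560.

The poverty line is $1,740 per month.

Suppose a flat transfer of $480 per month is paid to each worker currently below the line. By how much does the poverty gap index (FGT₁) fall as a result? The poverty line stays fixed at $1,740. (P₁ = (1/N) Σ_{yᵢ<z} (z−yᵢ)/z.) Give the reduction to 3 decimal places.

Before: below the line — 4×$580; poverty gap index (FGT₁) = 0.04444.
After the $480 transfer: below the line — 4×$1,060; poverty gap index (FGT₁) = 0.02605.
Reduction = 0.04444 − 0.02605 = 0.018.

0.018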